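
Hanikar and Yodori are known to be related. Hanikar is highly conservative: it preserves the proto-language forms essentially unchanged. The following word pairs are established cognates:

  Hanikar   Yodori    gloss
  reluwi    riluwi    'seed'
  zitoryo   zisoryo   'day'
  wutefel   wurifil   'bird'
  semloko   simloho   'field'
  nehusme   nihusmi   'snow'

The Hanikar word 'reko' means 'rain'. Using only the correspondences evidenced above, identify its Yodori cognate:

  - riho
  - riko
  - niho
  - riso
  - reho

reluwi ~ riluwi, wutefel ~ wurifil — Hanikar e corresponds to Yodori i after a consonant, before a consonant other than r, m, n, p, b, f, v.
semloko ~ simloho — Hanikar k corresponds to Yodori h between vowels (before a back vowel).
Applying these to Hanikar 'reko':
  reko → riko   (e→i after a consonant, before a consonant other than r, m, n, p, b, f, v)
  riko → riho   (k→h between vowels (before a back vowel))
So the Yodori cognate is 'riho'.

riho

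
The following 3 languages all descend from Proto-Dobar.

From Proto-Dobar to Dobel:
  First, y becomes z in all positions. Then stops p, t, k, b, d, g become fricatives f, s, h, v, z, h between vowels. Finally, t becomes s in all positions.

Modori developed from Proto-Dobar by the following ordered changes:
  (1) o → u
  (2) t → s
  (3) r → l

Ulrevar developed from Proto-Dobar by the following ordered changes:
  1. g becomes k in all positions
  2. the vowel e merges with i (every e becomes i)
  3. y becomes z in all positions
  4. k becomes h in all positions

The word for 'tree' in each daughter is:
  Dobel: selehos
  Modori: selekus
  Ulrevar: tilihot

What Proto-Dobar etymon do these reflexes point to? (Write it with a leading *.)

*telekot

Position 5: Dobel has h, Modori has k, Ulrevar has h. Modori preserves k here (none of its changes turn any other segment into k), so the proto-segment is *k.
Position 4: Dobel has e, Modori has e, Ulrevar has i. Dobel preserves e here (none of its changes turn any other segment into e), so the proto-segment is *e.
This points to *telekot. Verify forward in each daughter:
Dobel: start from *telekot.
  rule 1: no change — telekot
  rule 2 (intervocalic lenition): telekot → telehot
  rule 3 (unconditioned shift): telehot → selehos
  ⇒ Dobel selehos
Modori: *telekot
  telekot → telekut   [vowel merger]
  telekut → selekus   [unconditioned shift]
  selekus (rule 3 does not apply)
  giving Modori selekus.
Ulrevar: start from *telekot.
  rule 1: no change — telekot
  rule 2 (vowel merger): telekot → tilikot
  rule 3: no change — tilikot
  rule 4 (unconditioned shift): tilikot → tilihot
  ⇒ Ulrevar tilihot
Only *telekot yields all of Dobel selehos, Modori selekus, Ulrevar tilihot.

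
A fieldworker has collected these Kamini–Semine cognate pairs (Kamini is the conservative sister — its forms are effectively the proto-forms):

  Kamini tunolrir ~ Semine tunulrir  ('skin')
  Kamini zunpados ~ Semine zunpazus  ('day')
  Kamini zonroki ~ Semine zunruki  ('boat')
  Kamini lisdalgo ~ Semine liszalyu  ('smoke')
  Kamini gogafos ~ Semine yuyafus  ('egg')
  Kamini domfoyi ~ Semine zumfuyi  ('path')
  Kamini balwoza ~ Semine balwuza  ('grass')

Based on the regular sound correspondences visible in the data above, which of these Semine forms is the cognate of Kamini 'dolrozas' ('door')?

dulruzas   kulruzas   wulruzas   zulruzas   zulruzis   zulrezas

zulruzas

domfoyi ~ zumfuyi — Kamini d corresponds to Semine z word-initially before a back vowel.
tunolrir ~ tunulrir, zunpados ~ zunpazus — Kamini o corresponds to Semine u after a consonant, before a consonant other than r, m, n, p, b, f, v.
Applying these to Kamini 'dolrozas':
  dolrozas → zolrozas   (d→z word-initially before a back vowel)
  zolrozas → zulrozas   (o→u after a consonant, before a consonant other than r, m, n, p, b, f, v)
  zulrozas → zulruzas   (o→u after a consonant, before a consonant other than r, m, n, p, b, f, v)
So the Semine cognate is 'zulruzas'.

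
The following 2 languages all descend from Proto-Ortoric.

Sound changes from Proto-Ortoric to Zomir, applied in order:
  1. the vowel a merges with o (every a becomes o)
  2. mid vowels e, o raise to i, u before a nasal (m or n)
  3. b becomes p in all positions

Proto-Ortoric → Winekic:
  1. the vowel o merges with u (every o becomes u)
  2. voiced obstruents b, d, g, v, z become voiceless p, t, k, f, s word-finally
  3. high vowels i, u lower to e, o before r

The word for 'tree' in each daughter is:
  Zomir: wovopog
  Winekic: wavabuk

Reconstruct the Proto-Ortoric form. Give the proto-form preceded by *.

*wavabog

Position 6: Zomir has o, Winekic has u. Taking the neighbouring segments as reconstructed: Zomir o could go back to *a or *o; Winekic u could go back to *o or *u — the one source consistent with every daughter is *o.
Position 7: Zomir has g, Winekic has k. Zomir preserves g here (none of its changes turn any other segment into g), so the proto-segment is *g.
Position 5: Zomir has p, Winekic has b. Winekic preserves b here (none of its changes turn any other segment into b), so the proto-segment is *b.
Verify the candidate proto-form against each daughter:
Zomir: *wavabog > wovobog > wovopog  (by vowel merger, unconditioned shift)
Winekic: *wavabog
  wavabog → wavabug   [vowel merger]
  wavabug → wavabuk   [final devoicing]
  wavabuk (rule 3 does not apply)
  giving Winekic wavabuk.
*wavabog is the unique common source.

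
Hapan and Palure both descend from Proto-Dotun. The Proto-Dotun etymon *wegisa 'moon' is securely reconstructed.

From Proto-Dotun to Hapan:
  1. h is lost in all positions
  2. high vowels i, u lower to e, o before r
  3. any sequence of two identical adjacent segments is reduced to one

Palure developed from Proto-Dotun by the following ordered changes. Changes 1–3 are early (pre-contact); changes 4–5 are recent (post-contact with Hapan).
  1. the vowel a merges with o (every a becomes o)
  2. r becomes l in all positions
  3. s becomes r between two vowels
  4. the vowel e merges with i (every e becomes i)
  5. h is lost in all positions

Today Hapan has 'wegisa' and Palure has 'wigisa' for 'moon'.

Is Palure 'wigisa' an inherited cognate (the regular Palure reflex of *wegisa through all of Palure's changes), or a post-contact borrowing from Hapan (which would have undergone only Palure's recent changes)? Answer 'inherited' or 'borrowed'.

borrowed

If inherited, *wegisa would pass through all of Palure's changes:
Palure: *wegisa > wegiso > wegiro > wigiro  (by vowel merger, rhotacism, vowel merger)
If borrowed from Hapan 'wegisa' after the early changes, it would undergo only the recent ones:
  rule 4 (vowel merger): wegisa → wigisa
  rule 5 (h-loss): no change (wigisa)
  ⇒ as a loan: wigisa
Palure 'wigisa' matches the loan outcome 'wigisa', not the inherited 'wigiro' — it skipped the early Palure changes, so it was borrowed from Hapan.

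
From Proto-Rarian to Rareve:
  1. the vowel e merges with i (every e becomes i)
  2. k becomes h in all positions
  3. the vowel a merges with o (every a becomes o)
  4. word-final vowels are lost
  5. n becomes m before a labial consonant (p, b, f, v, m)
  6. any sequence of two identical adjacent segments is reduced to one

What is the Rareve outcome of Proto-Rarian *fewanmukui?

Rareve: *fewanmukui
  fewanmukui → fiwanmukui   [vowel merger]
  fiwanmukui → fiwanmuhui   [unconditioned shift]
  fiwanmuhui → fiwonmuhui   [vowel merger]
  fiwonmuhui → fiwonmuhu   [apocope]
  fiwonmuhu → fiwommuhu   [nasal place assimilation]
  fiwommuhu → fiwomuhu   [degemination]
  giving Rareve fiwomuhu.

fiwomuhu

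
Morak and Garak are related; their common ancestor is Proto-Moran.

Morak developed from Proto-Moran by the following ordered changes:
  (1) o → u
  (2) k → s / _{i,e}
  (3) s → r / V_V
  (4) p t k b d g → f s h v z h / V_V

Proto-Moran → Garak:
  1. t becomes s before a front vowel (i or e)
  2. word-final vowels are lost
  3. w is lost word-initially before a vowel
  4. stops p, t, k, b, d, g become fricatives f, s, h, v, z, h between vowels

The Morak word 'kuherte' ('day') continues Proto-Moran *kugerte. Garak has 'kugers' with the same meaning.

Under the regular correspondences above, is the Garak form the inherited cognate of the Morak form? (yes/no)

Derive the expected Garak reflex of *kugerte:
Garak: start from *kugerte.
  rule 1 (palatalisation): kugerte → kugerse
  rule 2 (apocope): kugerse → kugers
  rule 3: no change — kugers
  rule 4 (intervocalic lenition): kugers → kuhers
  ⇒ Garak kuhers
The regular Garak reflex would be 'kuhers', but the attested form is 'kugers'. The correspondence is irregular, so they are not cognates (the Garak form has a different source).

no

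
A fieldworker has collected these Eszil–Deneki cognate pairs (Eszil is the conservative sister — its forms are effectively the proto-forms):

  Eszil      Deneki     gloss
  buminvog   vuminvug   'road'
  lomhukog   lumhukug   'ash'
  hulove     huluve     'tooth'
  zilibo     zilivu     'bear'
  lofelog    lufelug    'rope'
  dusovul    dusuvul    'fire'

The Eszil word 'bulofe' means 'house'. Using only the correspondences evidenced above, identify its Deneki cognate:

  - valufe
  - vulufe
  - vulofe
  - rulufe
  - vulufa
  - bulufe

vulufe

buminvog ~ vuminvug — Eszil b corresponds to Deneki v word-initially before a back vowel.
lofelog ~ lufelug — Eszil o corresponds to Deneki u after a consonant, before a labial obstruent.
Applying these to Eszil 'bulofe':
  bulofe → vulofe   (b→v word-initially before a back vowel)
  vulofe → vulufe   (o→u after a consonant, before a labial obstruent)
So the Deneki cognate is 'vulufe'.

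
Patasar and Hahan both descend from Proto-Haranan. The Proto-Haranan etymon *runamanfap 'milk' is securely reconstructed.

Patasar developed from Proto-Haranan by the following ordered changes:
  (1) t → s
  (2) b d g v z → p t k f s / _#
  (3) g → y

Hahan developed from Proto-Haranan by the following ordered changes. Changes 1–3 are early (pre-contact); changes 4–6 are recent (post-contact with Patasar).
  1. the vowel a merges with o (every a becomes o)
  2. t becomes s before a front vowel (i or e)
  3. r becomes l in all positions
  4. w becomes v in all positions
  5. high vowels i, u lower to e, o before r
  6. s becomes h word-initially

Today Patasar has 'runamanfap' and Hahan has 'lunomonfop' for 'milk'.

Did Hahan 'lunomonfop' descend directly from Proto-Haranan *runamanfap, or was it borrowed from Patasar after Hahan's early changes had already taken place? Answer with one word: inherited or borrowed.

If inherited, *runamanfap would pass through all of Hahan's changes:
Hahan: *runamanfap
  runamanfap → runomonfop   [vowel merger]
  runomonfop (rule 2 does not apply)
  runomonfop → lunomonfop   [unconditioned shift]
  lunomonfop (rule 4 does not apply)
  lunomonfop (rule 5 does not apply)
  lunomonfop (rule 6 does not apply)
  giving Hahan lunomonfop.
If borrowed from Patasar 'runamanfap' after the early changes, it would undergo only the recent ones:
  rule 4 (unconditioned shift): no change (runamanfap)
  rule 5 (pre-rhotic lowering): no change (runamanfap)
  rule 6 (debuccalisation): no change (runamanfap)
  ⇒ as a loan: runamanfap
Hahan 'lunomonfop' matches the inherited outcome exactly, so it is an inherited cognate, not a loan.

inherited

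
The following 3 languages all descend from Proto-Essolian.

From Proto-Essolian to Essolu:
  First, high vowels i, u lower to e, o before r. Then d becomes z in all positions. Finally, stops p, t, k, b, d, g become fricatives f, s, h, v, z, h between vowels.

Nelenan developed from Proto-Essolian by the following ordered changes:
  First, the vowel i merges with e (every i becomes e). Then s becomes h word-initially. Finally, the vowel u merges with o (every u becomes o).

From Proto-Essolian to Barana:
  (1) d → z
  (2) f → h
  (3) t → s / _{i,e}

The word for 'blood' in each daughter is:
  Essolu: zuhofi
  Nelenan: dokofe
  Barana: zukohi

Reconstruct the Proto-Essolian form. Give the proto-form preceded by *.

*dukofi

Position 3: Essolu has h, Nelenan has k, Barana has k. Nelenan preserves k here (none of its changes turn any other segment into k), so the proto-segment is *k.
Position 6: Essolu has i, Nelenan has e, Barana has i. Essolu preserves i here (none of its changes turn any other segment into i), so the proto-segment is *i.
This points to *dukofi. Verify forward in each daughter:
Essolu: *dukofi
  dukofi (rule 1 does not apply)
  dukofi → zukofi   [unconditioned shift]
  zukofi → zuhofi   [intervocalic lenition]
  giving Essolu zuhofi.
Nelenan: *dukofi
  dukofi → dukofe   [vowel merger]
  dukofe (rule 2 does not apply)
  dukofe → dokofe   [vowel merger]
  giving Nelenan dokofe.
Barana: *dukofi
  dukofi → zukofi   [unconditioned shift]
  zukofi → zukohi   [unconditioned shift]
  zukohi (rule 3 does not apply)
  giving Barana zukohi.
No other proto-form is consistent with every reflex, so the reconstruction is *dukofi.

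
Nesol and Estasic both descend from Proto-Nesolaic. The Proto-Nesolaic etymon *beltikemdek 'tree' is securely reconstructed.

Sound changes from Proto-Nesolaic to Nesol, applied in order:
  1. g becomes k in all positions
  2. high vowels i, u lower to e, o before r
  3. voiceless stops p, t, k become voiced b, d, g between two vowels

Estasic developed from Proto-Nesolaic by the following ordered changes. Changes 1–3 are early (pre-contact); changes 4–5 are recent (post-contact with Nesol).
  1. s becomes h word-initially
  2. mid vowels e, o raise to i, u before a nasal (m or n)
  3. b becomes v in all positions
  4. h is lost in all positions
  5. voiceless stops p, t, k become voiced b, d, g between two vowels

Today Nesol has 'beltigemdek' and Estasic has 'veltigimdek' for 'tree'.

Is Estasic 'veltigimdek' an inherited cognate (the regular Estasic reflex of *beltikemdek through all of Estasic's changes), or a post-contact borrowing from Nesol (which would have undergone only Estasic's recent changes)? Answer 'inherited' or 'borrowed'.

If inherited, *beltikemdek would pass through all of Estasic's changes:
Estasic: *beltikemdek
  beltikemdek (rule 1 does not apply)
  beltikemdek → beltikimdek   [pre-nasal raising]
  beltikimdek → veltikimdek   [unconditioned shift]
  veltikimdek (rule 4 does not apply)
  veltikimdek → veltigimdek   [intervocalic voicing]
  giving Estasic veltigimdek.
If borrowed from Nesol 'beltigemdek' after the early changes, it would undergo only the recent ones:
  rule 4 (h-loss): no change (beltigemdek)
  rule 5 (intervocalic voicing): no change (beltigemdek)
  ⇒ as a loan: beltigemdek
Estasic 'veltigimdek' matches the inherited outcome exactly, so it is an inherited cognate, not a loan.

inherited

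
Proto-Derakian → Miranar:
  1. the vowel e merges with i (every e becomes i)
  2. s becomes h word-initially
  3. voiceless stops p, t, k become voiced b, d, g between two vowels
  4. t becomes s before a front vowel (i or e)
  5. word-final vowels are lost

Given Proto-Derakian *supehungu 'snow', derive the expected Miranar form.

hubihung

Miranar: start from *supehungu.
  rule 1 (vowel merger): supehungu → supihungu
  rule 2 (debuccalisation): supihungu → hupihungu
  rule 3 (intervocalic voicing): hupihungu → hubihungu
  rule 4: no change — hubihungu
  rule 5 (apocope): hubihungu → hubihung
  ⇒ Miranar hubihung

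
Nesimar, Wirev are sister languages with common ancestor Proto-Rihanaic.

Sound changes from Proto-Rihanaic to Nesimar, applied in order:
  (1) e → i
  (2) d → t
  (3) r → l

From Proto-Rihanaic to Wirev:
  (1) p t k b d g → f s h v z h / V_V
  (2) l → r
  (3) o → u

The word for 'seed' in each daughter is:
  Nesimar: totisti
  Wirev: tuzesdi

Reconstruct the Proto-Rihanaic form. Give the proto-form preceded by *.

*todesdi

Position 4: Nesimar has i, Wirev has e. Wirev preserves e here (none of its changes turn any other segment into e), so the proto-segment is *e.
Position 6: Nesimar has t, Wirev has d. Wirev preserves d here (none of its changes turn any other segment into d), so the proto-segment is *d.
Position 3: Nesimar has t, Wirev has z. Taking the neighbouring segments as reconstructed: Nesimar t could go back to *t or *d; Wirev z could go back to *d or *z — the one source consistent with every daughter is *d.
Continuing position by position gives *todesdi; check it forward:
Nesimar: *todesdi > todisdi > totisti  (by vowel merger, unconditioned shift)
Wirev: *todesdi
  todesdi → tozesdi   [intervocalic lenition]
  tozesdi (rule 2 does not apply)
  tozesdi → tuzesdi   [vowel merger]
  giving Wirev tuzesdi.
No other proto-form is consistent with every reflex, so the reconstruction is *todesdi.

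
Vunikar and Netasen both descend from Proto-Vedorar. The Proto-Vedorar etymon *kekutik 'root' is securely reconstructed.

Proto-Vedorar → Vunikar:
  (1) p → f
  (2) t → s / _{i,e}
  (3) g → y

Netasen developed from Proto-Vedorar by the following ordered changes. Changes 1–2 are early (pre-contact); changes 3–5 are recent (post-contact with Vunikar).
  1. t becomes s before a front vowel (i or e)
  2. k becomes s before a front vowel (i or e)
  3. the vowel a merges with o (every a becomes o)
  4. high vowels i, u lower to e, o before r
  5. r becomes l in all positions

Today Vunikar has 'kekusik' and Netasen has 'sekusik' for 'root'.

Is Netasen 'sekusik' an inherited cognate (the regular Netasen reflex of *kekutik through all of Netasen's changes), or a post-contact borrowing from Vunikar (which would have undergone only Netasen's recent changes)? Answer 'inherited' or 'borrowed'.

If inherited, *kekutik would pass through all of Netasen's changes:
Netasen: *kekutik > kekusik > sekusik  (by palatalisation, palatalisation)
If borrowed from Vunikar 'kekusik' after the early changes, it would undergo only the recent ones:
  rule 3 (vowel merger): no change (kekusik)
  rule 4 (pre-rhotic lowering): no change (kekusik)
  rule 5 (unconditioned shift): no change (kekusik)
  ⇒ as a loan: kekusik
Netasen 'sekusik' matches the inherited outcome exactly, so it is an inherited cognate, not a loan.

inherited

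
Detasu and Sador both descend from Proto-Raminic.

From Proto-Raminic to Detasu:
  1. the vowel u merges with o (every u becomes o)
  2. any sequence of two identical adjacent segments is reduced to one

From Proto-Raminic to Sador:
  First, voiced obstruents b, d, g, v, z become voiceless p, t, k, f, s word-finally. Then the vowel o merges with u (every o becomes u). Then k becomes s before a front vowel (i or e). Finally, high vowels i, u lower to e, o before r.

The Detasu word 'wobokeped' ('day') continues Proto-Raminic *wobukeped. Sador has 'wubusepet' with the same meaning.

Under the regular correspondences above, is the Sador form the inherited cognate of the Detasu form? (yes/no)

yes

Derive the expected Sador reflex of *wobukeped:
Sador: *wobukeped
  wobukeped → wobukepet   [final devoicing]
  wobukepet → wubukepet   [vowel merger]
  wubukepet → wubusepet   [palatalisation]
  wubusepet (rule 4 does not apply)
  giving Sador wubusepet.
Sador 'wubusepet' matches the regular reflex exactly, so the pair is cognate.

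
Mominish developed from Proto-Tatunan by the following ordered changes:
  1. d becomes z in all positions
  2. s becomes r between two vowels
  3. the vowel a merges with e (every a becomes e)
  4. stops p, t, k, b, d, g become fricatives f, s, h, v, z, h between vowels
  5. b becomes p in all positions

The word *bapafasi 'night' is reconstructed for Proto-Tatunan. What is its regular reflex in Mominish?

Mominish: *bapafasi > bapafari > bepeferi > befeferi > pefeferi  (by rhotacism, vowel merger, intervocalic lenition, unconditioned shift)

pefeferi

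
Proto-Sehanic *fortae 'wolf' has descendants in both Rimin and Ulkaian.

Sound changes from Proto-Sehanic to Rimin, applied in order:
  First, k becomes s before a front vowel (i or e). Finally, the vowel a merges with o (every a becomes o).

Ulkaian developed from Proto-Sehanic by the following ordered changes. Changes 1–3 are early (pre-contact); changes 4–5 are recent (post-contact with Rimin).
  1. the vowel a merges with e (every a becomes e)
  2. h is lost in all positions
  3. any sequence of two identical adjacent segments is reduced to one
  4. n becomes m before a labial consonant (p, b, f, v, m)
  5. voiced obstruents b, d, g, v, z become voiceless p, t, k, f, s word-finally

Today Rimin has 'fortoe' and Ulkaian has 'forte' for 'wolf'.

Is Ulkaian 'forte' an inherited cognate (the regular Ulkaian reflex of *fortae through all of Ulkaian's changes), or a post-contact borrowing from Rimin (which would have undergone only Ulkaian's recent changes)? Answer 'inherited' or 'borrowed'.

inherited

If inherited, *fortae would pass through all of Ulkaian's changes:
Ulkaian: *fortae
  fortae → fortee   [vowel merger]
  fortee (rule 2 does not apply)
  fortee → forte   [degemination]
  forte (rule 4 does not apply)
  forte (rule 5 does not apply)
  giving Ulkaian forte.
If borrowed from Rimin 'fortoe' after the early changes, it would undergo only the recent ones:
  rule 4 (nasal place assimilation): no change (fortoe)
  rule 5 (final devoicing): no change (fortoe)
  ⇒ as a loan: fortoe
Ulkaian 'forte' matches the inherited outcome exactly, so it is an inherited cognate, not a loan.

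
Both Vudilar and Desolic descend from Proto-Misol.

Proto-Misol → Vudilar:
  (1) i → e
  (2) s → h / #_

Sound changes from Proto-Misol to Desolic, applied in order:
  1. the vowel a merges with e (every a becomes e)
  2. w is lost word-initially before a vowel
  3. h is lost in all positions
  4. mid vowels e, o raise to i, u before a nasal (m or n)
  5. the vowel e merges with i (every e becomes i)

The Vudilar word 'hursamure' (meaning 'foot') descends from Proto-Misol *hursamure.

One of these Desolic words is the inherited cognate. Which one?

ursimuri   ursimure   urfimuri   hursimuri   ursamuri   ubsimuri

ursimuri

Desolic: start from *hursamure.
  rule 1 (vowel merger): hursamure → hursemure
  rule 2: no change — hursemure
  rule 3 (h-loss): hursemure → ursemure
  rule 4 (pre-nasal raising): ursemure → ursimure
  rule 5 (vowel merger): ursimure → ursimuri
  ⇒ Desolic ursimuri
Among the options, 'ursimuri' alone shows every Desolic change applied in order.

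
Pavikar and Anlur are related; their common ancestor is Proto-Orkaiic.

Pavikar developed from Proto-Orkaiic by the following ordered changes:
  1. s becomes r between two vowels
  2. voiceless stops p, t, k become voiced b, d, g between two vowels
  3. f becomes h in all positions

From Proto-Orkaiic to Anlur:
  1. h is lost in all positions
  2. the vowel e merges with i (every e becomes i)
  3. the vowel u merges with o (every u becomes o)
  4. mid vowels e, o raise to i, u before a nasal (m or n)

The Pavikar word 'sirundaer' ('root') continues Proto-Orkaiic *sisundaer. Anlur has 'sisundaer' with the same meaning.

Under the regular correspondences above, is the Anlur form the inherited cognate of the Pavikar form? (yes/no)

no

Derive the expected Anlur reflex of *sisundaer:
Anlur: start from *sisundaer.
  rule 1: no change — sisundaer
  rule 2 (vowel merger): sisundaer → sisundair
  rule 3 (vowel merger): sisundair → sisondair
  rule 4 (pre-nasal raising): sisondair → sisundair
  ⇒ Anlur sisundair
The regular Anlur reflex would be 'sisundair', but the attested form is 'sisundaer'. The correspondence is irregular, so they are not cognates (the Anlur form has a different source).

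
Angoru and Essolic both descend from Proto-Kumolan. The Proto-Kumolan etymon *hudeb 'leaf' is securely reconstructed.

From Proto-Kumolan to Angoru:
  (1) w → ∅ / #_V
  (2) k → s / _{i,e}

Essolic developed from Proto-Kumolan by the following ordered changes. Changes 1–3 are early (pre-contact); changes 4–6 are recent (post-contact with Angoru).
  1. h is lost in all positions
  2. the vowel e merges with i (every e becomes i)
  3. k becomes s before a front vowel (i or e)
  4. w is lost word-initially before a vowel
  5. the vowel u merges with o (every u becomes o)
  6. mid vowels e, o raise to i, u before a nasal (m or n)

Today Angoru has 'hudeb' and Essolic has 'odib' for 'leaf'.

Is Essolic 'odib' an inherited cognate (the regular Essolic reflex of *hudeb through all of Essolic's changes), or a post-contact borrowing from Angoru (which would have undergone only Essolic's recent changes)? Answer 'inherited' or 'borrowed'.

If inherited, *hudeb would pass through all of Essolic's changes:
Essolic: *hudeb > udeb > udib > odib  (by h-loss, vowel merger, vowel merger)
If borrowed from Angoru 'hudeb' after the early changes, it would undergo only the recent ones:
  rule 4 (glide loss): no change (hudeb)
  rule 5 (vowel merger): hudeb → hodeb
  rule 6 (pre-nasal raising): no change (hodeb)
  ⇒ as a loan: hodeb
Essolic 'odib' matches the inherited outcome exactly, so it is an inherited cognate, not a loan.

inherited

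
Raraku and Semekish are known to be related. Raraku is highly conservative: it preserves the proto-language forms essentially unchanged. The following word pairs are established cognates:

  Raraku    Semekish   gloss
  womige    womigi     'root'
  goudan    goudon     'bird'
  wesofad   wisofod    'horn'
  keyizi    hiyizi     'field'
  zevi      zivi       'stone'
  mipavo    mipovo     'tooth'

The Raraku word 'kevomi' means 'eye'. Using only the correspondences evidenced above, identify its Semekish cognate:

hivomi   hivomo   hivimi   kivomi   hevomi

hivomi

keyizi ~ hiyizi — Raraku k corresponds to Semekish h word-initially before a front vowel.
zevi ~ zivi — Raraku e corresponds to Semekish i after a consonant, before a labial obstruent.
Applying these to Raraku 'kevomi':
  kevomi → hevomi   (k→h word-initially before a front vowel)
  hevomi → hivomi   (e→i after a consonant, before a labial obstruent)
So the Semekish cognate is 'hivomi'.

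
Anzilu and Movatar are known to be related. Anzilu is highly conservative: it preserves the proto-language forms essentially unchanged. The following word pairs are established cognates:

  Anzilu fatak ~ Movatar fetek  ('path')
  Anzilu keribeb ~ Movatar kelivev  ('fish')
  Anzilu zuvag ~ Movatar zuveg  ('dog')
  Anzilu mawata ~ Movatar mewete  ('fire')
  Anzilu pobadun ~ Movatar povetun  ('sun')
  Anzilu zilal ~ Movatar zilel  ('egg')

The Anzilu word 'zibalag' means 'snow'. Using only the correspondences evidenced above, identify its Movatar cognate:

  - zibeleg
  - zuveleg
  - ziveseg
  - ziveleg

ziveleg

pobadun ~ povetun — Anzilu b corresponds to Movatar v between vowels (before a back vowel).
fatak ~ fetek, zuvag ~ zuveg — Anzilu a corresponds to Movatar e after a consonant, before a consonant other than r, m, n, p, b, f, v.
Applying these to Anzilu 'zibalag':
  zibalag → zivalag   (b→v between vowels (before a back vowel))
  zivalag → zivelag   (a→e after a consonant, before a consonant other than r, m, n, p, b, f, v)
  zivelag → ziveleg   (a→e after a consonant, before a consonant other than r, m, n, p, b, f, v)
So the Movatar cognate is 'ziveleg'.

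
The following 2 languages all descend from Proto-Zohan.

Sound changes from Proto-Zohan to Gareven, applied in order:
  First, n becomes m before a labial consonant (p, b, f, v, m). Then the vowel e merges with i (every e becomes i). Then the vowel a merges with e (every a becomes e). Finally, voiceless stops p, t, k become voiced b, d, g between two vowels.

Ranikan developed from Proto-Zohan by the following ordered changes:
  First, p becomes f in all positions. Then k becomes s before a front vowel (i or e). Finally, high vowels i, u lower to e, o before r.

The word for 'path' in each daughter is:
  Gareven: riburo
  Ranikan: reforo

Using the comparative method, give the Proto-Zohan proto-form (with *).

Position 4: Gareven has u, Ranikan has o. Gareven preserves u here (none of its changes turn any other segment into u), so the proto-segment is *u.
Position 2: Gareven has i, Ranikan has e. Taking the neighbouring segments as reconstructed: Gareven i could go back to *e or *i; Ranikan e can only go back to *e — the one source consistent with every daughter is *e.
Continuing position by position gives *repuro; check it forward:
Gareven: *repuro > ripuro > riburo  (by vowel merger, intervocalic voicing)
Ranikan: start from *repuro.
  rule 1 (unconditioned shift): repuro → refuro
  rule 2: no change — refuro
  rule 3 (pre-rhotic lowering): refuro → reforo
  ⇒ Ranikan reforo
No other proto-form is consistent with every reflex, so the reconstruction is *repuro.

*repuro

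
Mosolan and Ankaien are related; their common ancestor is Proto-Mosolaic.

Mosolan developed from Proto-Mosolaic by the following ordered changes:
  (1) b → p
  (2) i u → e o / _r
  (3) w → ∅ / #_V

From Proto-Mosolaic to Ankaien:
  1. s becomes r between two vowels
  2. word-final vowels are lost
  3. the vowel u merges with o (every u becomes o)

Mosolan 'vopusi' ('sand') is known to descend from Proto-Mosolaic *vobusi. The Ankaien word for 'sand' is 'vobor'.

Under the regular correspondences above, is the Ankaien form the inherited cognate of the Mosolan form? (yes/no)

Derive the expected Ankaien reflex of *vobusi:
Ankaien: start from *vobusi.
  rule 1 (rhotacism): vobusi → voburi
  rule 2 (apocope): voburi → vobur
  rule 3 (vowel merger): vobur → vobor
  ⇒ Ankaien vobor
Ankaien 'vobor' matches the regular reflex exactly, so the pair is cognate.

yes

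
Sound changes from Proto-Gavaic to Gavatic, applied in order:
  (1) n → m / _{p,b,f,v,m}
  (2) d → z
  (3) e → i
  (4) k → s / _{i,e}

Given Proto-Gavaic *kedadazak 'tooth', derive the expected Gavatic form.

sizazazak

Gavatic: start from *kedadazak.
  rule 1: no change — kedadazak
  rule 2 (unconditioned shift): kedadazak → kezazazak
  rule 3 (vowel merger): kezazazak → kizazazak
  rule 4 (palatalisation): kizazazak → sizazazak
  ⇒ Gavatic sizazazak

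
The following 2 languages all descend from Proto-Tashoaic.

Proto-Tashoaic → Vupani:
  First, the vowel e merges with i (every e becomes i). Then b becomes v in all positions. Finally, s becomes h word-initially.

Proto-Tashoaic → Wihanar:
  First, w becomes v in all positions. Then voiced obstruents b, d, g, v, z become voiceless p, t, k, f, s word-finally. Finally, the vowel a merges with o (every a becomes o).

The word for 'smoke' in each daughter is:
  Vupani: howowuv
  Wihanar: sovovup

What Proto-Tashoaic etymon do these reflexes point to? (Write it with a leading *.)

*sowowub

Position 5: Vupani has w, Wihanar has v. Vupani preserves w here (none of its changes turn any other segment into w), so the proto-segment is *w.
Position 7: Vupani has v, Wihanar has p. Taking the neighbouring segments as reconstructed: Vupani v could go back to *b or *v; Wihanar p could go back to *p or *b — the one source consistent with every daughter is *b.
This points to *sowowub. Verify forward in each daughter:
Vupani: *sowowub
  sowowub (rule 1 does not apply)
  sowowub → sowowuv   [unconditioned shift]
  sowowuv → howowuv   [debuccalisation]
  giving Vupani howowuv.
Wihanar: start from *sowowub.
  rule 1 (unconditioned shift): sowowub → sovovub
  rule 2 (final devoicing): sovovub → sovovup
  rule 3: no change — sovovup
  ⇒ Wihanar sovovup
*sowowub is the unique common source.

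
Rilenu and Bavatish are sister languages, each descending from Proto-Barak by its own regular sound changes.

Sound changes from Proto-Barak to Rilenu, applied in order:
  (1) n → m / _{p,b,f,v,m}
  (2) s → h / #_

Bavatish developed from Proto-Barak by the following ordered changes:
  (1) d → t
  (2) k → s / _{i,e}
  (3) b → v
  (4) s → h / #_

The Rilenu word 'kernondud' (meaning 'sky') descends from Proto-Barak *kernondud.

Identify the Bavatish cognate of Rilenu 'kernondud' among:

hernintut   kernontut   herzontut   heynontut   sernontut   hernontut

Bavatish: *kernondud
  kernondud → kernontut   [unconditioned shift]
  kernontut → sernontut   [palatalisation]
  sernontut (rule 3 does not apply)
  sernontut → hernontut   [debuccalisation]
  giving Bavatish hernontut.

hernontut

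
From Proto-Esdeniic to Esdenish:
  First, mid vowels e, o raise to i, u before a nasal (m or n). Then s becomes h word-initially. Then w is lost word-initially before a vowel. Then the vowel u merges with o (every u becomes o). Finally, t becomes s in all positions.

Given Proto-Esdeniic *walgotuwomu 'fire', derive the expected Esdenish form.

Esdenish: *walgotuwomu > walgotuwumu > algotuwumu > algotowomo > algosowomo  (by pre-nasal raising, glide loss, vowel merger, unconditioned shift)

algosowomo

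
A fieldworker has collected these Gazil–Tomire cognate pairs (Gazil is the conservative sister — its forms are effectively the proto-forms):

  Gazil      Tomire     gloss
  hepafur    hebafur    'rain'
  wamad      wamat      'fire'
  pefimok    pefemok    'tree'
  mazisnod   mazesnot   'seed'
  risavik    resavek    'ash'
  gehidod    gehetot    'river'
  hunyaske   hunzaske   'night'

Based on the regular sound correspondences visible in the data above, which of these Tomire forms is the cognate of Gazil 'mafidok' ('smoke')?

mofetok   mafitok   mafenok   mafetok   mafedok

mazisnod ~ mazesnot, risavik ~ resavek — Gazil i corresponds to Tomire e after a consonant, before a consonant other than r, m, n, p, b, f, v.
gehidod ~ gehetot — Gazil d corresponds to Tomire t between vowels (before a back vowel).
Applying these to Gazil 'mafidok':
  mafidok → mafedok   (i→e after a consonant, before a consonant other than r, m, n, p, b, f, v)
  mafedok → mafetok   (d→t between vowels (before a back vowel))
So the Tomire cognate is 'mafetok'.

mafetok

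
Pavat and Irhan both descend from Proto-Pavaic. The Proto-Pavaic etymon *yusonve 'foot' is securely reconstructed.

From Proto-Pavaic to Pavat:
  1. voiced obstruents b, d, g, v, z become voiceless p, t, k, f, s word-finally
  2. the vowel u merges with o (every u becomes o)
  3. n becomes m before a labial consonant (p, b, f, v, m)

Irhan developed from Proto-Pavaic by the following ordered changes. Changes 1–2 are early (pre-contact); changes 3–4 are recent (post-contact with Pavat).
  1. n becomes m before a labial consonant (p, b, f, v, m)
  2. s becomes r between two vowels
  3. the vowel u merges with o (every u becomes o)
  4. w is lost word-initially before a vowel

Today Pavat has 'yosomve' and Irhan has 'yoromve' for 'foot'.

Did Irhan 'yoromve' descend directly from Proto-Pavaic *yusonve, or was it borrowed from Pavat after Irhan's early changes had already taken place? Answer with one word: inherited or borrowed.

If inherited, *yusonve would pass through all of Irhan's changes:
Irhan: start from *yusonve.
  rule 1 (nasal place assimilation): yusonve → yusomve
  rule 2 (rhotacism): yusomve → yuromve
  rule 3 (vowel merger): yuromve → yoromve
  rule 4: no change — yoromve
  ⇒ Irhan yoromve
If borrowed from Pavat 'yosomve' after the early changes, it would undergo only the recent ones:
  rule 3 (vowel merger): no change (yosomve)
  rule 4 (glide loss): no change (yosomve)
  ⇒ as a loan: yosomve
Irhan 'yoromve' matches the inherited outcome exactly, so it is an inherited cognate, not a loan.

inherited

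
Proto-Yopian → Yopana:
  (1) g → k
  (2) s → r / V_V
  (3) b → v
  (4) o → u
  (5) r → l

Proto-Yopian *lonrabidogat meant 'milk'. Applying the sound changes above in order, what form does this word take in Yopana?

Yopana: *lonrabidogat > lonrabidokat > lonravidokat > lunravidukat > lunlavidukat  (by unconditioned shift, unconditioned shift, vowel merger, unconditioned shift)

lunlavidukat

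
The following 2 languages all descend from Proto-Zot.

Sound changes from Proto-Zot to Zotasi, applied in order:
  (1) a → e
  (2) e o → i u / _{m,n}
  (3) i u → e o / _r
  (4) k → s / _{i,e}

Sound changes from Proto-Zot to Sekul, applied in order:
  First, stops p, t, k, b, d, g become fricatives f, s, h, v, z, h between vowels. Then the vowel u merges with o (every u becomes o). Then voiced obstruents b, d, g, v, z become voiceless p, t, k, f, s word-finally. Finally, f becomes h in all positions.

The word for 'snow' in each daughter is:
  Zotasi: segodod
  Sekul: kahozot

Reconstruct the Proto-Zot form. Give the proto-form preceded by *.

*kagodod

Position 2: Zotasi has e, Sekul has a. Sekul preserves a here (none of its changes turn any other segment into a), so the proto-segment is *a.
Position 3: Zotasi has g, Sekul has h. Zotasi preserves g here (none of its changes turn any other segment into g), so the proto-segment is *g.
This points to *kagodod. Verify forward in each daughter:
Zotasi: *kagodod > kegodod > segodod  (by vowel merger, palatalisation)
Sekul: *kagodod
  kagodod → kahozod   [intervocalic lenition]
  kahozod (rule 2 does not apply)
  kahozod → kahozot   [final devoicing]
  kahozot (rule 4 does not apply)
  giving Sekul kahozot.
Only *kagodod yields all of Zotasi segodod, Sekul kahozot.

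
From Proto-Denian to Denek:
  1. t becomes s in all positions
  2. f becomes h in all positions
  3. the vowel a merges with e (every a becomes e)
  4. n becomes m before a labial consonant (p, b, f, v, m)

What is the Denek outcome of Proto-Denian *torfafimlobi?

Denek: *torfafimlobi > sorfafimlobi > sorhahimlobi > sorhehimlobi  (by unconditioned shift, unconditioned shift, vowel merger)

sorhehimlobi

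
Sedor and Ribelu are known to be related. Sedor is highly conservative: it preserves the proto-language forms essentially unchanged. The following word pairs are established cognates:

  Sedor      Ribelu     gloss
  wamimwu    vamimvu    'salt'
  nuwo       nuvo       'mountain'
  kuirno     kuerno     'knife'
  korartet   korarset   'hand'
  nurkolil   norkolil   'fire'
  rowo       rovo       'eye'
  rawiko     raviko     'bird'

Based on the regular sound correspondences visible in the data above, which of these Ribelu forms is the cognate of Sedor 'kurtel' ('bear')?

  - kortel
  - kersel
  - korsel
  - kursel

nurkolil ~ norkolil — Sedor u corresponds to Ribelu o after a consonant, before r.
korartet ~ korarset — Sedor t corresponds to Ribelu s after a consonant, before a front vowel.
Applying these to Sedor 'kurtel':
  kurtel → kortel   (u→o after a consonant, before r)
  kortel → korsel   (t→s after a consonant, before a front vowel)
So the Ribelu cognate is 'korsel'.

korsel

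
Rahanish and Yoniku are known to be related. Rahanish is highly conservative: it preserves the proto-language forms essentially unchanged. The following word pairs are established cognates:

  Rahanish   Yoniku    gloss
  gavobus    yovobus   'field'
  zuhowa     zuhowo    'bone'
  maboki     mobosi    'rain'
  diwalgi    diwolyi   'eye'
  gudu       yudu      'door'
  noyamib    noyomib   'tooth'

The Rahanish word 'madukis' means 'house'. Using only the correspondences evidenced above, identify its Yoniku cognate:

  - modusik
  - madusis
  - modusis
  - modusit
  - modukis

modusis

diwalgi ~ diwolyi — Rahanish a corresponds to Yoniku o after a consonant, before a consonant other than r, m, n, p, b, f, v.
maboki ~ mobosi — Rahanish k corresponds to Yoniku s between vowels (before a front vowel).
Applying these to Rahanish 'madukis':
  madukis → modukis   (a→o after a consonant, before a consonant other than r, m, n, p, b, f, v)
  modukis → modusis   (k→s between vowels (before a front vowel))
So the Yoniku cognate is 'modusis'.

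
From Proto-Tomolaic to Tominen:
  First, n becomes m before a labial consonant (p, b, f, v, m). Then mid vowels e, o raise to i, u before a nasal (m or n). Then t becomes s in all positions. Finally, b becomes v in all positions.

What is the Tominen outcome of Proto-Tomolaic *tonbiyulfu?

sumviyulfu

Tominen: *tonbiyulfu > tombiyulfu > tumbiyulfu > sumbiyulfu > sumviyulfu  (by nasal place assimilation, pre-nasal raising, unconditioned shift, unconditioned shift)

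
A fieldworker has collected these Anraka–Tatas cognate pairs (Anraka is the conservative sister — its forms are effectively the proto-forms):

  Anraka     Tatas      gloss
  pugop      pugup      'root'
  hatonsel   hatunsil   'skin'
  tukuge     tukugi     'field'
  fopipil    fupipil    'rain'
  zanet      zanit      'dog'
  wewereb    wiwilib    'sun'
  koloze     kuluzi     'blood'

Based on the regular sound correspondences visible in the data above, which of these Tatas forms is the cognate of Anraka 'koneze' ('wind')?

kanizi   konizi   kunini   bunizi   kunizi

kunizi

hatonsel ~ hatunsil — Anraka o corresponds to Tatas u after a consonant, before a nasal.
hatonsel ~ hatunsil, zanet ~ zanit — Anraka e corresponds to Tatas i after a consonant, before a consonant other than r, m, n, p, b, f, v.
tukuge ~ tukugi, koloze ~ kuluzi — Anraka e corresponds to Tatas i word-finally.
Applying these to Anraka 'koneze':
  koneze → kuneze   (o→u after a consonant, before a nasal)
  kuneze → kunize   (e→i after a consonant, before a consonant other than r, m, n, p, b, f, v)
  kunize → kunizi   (e→i word-finally)
So the Tatas cognate is 'kunizi'.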